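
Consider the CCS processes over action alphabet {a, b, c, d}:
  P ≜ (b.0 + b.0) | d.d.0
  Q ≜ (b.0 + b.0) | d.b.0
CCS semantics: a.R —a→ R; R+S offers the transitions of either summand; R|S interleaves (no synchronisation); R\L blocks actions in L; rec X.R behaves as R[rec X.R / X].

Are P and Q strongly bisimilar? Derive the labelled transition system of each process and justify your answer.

Reachable graph of P (6 states):
  p0 = (b.0 + b.0) | d.d.0 → -b-> p1, -d-> p2
  p1 = 0 | d.d.0 → -d-> p3
  p2 = (b.0 + b.0) | d.0 → -b-> p3, -d-> p4
  p3 = 0 | d.0 → -d-> p5
  p4 = (b.0 + b.0) | 0 → -b-> p5
  p5 = 0 | 0 → stopped
Reachable graph of Q (6 states):
  q0 = (b.0 + b.0) | d.b.0 → -b-> q1, -d-> q2
  q1 = 0 | d.b.0 → -d-> q3
  q2 = (b.0 + b.0) | b.0 → -b-> q3, -b-> q4
  q3 = 0 | b.0 → -b-> q5
  q4 = (b.0 + b.0) | 0 → -b-> q5
  q5 = 0 | 0 → stopped
Coarsest stable partition (strong bisimilarity classes):
  B0 = {p0}
  B1 = {p1}
  B2 = {p3}
  B3 = {p5, q5}
  B4 = {p2}
  B5 = {p4, q3, q4}
  B6 = {q0}
  B7 = {q1}
  B8 = {q2}
p0 ∈ B0, q0 ∈ B6 → different blocks

NO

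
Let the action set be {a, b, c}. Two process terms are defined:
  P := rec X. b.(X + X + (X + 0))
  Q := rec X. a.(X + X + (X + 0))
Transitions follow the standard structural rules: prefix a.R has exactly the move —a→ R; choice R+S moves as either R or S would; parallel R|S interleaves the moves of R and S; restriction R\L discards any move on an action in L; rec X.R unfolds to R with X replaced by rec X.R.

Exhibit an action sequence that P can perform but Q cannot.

b

LTS(P): 2 reachable states
  m0 = rec X. b.(X + X + (X + 0)) | -b-> m1
  m1 = (rec X. b.(X + X + (X + 0))) + (rec X. b.(X + X + (X + 0))) + ((rec X. b.(X + X + (X + 0))) + 0) | -b-> m1
LTS(Q): 2 reachable states
  n0 = rec X. a.(X + X + (X + 0)) | -a-> n1
  n1 = (rec X. a.(X + X + (X + 0))) + (rec X. a.(X + X + (X + 0))) + ((rec X. a.(X + X + (X + 0))) + 0) | -a-> n1
Trace ⟨b⟩ through P, begin at {m0}:
  [1] b ⇒ {m1}
  P completes σ.
Trace ⟨b⟩ through Q, begin at {n0}:
  [1] b ⇒ ∅  — Q cannot continue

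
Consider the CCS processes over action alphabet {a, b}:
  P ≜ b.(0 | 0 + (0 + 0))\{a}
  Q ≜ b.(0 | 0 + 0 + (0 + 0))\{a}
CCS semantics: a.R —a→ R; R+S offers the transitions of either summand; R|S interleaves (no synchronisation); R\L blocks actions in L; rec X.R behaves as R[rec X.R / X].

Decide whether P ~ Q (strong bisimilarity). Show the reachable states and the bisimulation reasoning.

P ~ Q

LTS(P): 2 reachable states
  m0 = b.(0 | 0 + (0 + 0))\{a} has moves ··b··> m1
  m1 = (0 | 0 + (0 + 0))\{a} has moves ∅
LTS(Q): 2 reachable states
  n0 = b.(0 | 0 + 0 + (0 + 0))\{a} has moves ··b··> n1
  n1 = (0 | 0 + 0 + (0 + 0))\{a} has moves ∅
Bisimilarity quotient blocks:
  B0 = {m0, n0}
  B1 = {m1, n1}
m0 ∈ B0, n0 ∈ B0 → same block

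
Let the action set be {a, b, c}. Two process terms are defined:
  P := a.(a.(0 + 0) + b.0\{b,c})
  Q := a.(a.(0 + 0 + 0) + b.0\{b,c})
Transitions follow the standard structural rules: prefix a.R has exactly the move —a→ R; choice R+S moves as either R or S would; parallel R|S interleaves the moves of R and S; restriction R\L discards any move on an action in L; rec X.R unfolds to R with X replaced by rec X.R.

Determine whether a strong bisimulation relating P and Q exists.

YES

Reachable graph of P (4 states):
  s0 = a.(a.(0 + 0) + b.0\{b,c}) :: --a--▸ s1
  s1 = a.(0 + 0) + b.0\{b,c} :: --a--▸ s2, --b--▸ s3
  s2 = 0 + 0 :: ·
  s3 = 0\{b,c} :: ·
Reachable graph of Q (4 states):
  t0 = a.(a.(0 + 0 + 0) + b.0\{b,c}) :: --a--▸ t1
  t1 = a.(0 + 0 + 0) + b.0\{b,c} :: --a--▸ t2, --b--▸ t3
  t2 = 0 + 0 + 0 :: ·
  t3 = 0\{b,c} :: ·
Bisimilarity quotient blocks:
  B0 = {s0, t0}
  B1 = {s1, t1}
  B2 = {s2, s3, t2, t3}
s0 ∈ B0, t0 ∈ B0 → same block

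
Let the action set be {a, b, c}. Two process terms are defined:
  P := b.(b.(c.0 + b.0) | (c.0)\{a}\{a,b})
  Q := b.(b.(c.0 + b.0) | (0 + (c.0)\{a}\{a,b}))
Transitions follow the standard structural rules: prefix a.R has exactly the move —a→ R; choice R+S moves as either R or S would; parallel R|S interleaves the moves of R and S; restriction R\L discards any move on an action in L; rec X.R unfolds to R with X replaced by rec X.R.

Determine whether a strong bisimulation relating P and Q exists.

bisimilar

P's transition system — 7 states:
  u0 = b.(b.(c.0 + b.0) | (c.0)\{a}\{a,b}) has moves --b--▸ u1
  u1 = b.(c.0 + b.0) | (c.0)\{a}\{a,b} has moves --b--▸ u2, --c--▸ u3
  u2 = (c.0 + b.0) | (c.0)\{a}\{a,b} has moves --b--▸ u4, --c--▸ u4, --c--▸ u5
  u3 = b.(c.0 + b.0) | 0\{a}\{a,b} has moves --b--▸ u5
  u4 = 0 | (c.0)\{a}\{a,b} has moves --c--▸ u6
  u5 = (c.0 + b.0) | 0\{a}\{a,b} has moves --b--▸ u6, --c--▸ u6
  u6 = 0 | 0\{a}\{a,b} has moves deadlocked
Q's transition system — 7 states:
  v0 = b.(b.(c.0 + b.0) | (0 + (c.0)\{a}\{a,b})) has moves --b--▸ v1
  v1 = b.(c.0 + b.0) | (0 + (c.0)\{a}\{a,b}) has moves --b--▸ v2, --c--▸ v3
  v2 = (c.0 + b.0) | (0 + (c.0)\{a}\{a,b}) has moves --b--▸ v4, --c--▸ v4, --c--▸ v5
  v3 = b.(c.0 + b.0) | 0\{a}\{a,b} has moves --b--▸ v5
  v4 = 0 | (0 + (c.0)\{a}\{a,b}) has moves --c--▸ v6
  v5 = (c.0 + b.0) | 0\{a}\{a,b} has moves --b--▸ v6, --c--▸ v6
  v6 = 0 | 0\{a}\{a,b} has moves deadlocked
Bisimilarity quotient blocks:
  B0 = {u0, v0}
  B1 = {u1, v1}
  B2 = {u3, v3}
  B3 = {u5, v5}
  B4 = {u6, v6}
  B5 = {u2, v2}
  B6 = {u4, v4}
u0 ∈ B0, v0 ∈ B0 → same block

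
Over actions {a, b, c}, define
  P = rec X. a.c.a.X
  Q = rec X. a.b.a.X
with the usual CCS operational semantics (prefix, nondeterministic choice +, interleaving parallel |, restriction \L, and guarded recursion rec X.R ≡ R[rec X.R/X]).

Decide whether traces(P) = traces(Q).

LTS(P): 3 reachable states
  m0 = rec X. a.c.a.X ⊢ -a-> m1
  m1 = c.a.(rec X. a.c.a.X) ⊢ -c-> m2
  m2 = a.(rec X. a.c.a.X) ⊢ -a-> m0
LTS(Q): 3 reachable states
  n0 = rec X. a.b.a.X ⊢ -a-> n1
  n1 = b.a.(rec X. a.b.a.X) ⊢ -b-> n2
  n2 = a.(rec X. a.b.a.X) ⊢ -a-> n0
Trace ⟨ac⟩ through P, begin at {m0}:
  [1] a ⇒ {m1}
  [2] c ⇒ {m2}
  P completes σ.
Trace ⟨ac⟩ through Q, begin at {n0}:
  [1] a ⇒ {n1}
  [2] c ⇒ ∅ (Q stuck)

traces(P) ≠ traces(Q) — witness ⟨ac⟩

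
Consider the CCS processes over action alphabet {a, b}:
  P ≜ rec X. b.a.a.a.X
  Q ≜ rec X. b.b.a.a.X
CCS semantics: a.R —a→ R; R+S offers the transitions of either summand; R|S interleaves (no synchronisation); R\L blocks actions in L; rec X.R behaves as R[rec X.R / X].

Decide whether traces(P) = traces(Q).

trace-distinct — witness ⟨ba⟩

P's transition system — 4 states:
  s0 = rec X. b.a.a.a.X has moves -b-> s1
  s1 = a.a.a.(rec X. b.a.a.a.X) has moves -a-> s2
  s2 = a.a.(rec X. b.a.a.a.X) has moves -a-> s3
  s3 = a.(rec X. b.a.a.a.X) has moves -a-> s0
Q's transition system — 4 states:
  t0 = rec X. b.b.a.a.X has moves -b-> t1
  t1 = b.a.a.(rec X. b.b.a.a.X) has moves -b-> t2
  t2 = a.a.(rec X. b.b.a.a.X) has moves -a-> t3
  t3 = a.(rec X. b.b.a.a.X) has moves -a-> t0
Trace ⟨ba⟩ through P, begin at {s0}:
  after b @ step 1: {s1}
  after a @ step 2: {s2}
  P completes σ.
Trace ⟨ba⟩ through Q, begin at {t0}:
  after b @ step 1: {t1}
  after a @ step 2: ∅ (Q stuck)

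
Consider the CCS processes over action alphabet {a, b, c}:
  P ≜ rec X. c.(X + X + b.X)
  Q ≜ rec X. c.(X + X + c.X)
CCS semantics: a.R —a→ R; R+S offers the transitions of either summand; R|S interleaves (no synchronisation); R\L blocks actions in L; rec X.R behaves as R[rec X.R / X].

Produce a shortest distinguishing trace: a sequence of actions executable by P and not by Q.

P's transition system — 2 states:
  s0 = rec X. c.(X + X + b.X) ⊢ ··c··> s1
  s1 = (rec X. c.(X + X + b.X)) + (rec X. c.(X + X + b.X)) + b.(rec X. c.(X + X + b.X)) ⊢ ··b··> s0, ··c··> s1
Q's transition system — 2 states:
  t0 = rec X. c.(X + X + c.X) ⊢ ··c··> t1
  t1 = (rec X. c.(X + X + c.X)) + (rec X. c.(X + X + c.X)) + c.(rec X. c.(X + X + c.X)) ⊢ ··c··> t0, ··c··> t1
Run σ = ⟨cb⟩ on P: start {s0}
  [1] c ⇒ {s1}
  [2] b ⇒ {s0}
  — P admits the full trace.
Run σ = ⟨cb⟩ on Q: start {t0}
  [1] c ⇒ {t1}
  [2] b ⇒ no successor for Q

cb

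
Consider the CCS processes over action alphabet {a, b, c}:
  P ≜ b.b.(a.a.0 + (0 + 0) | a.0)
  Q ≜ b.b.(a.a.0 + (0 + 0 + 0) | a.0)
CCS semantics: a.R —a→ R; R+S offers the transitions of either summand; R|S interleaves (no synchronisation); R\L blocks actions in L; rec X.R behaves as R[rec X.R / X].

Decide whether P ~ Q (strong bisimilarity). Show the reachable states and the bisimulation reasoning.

LTS(P): 6 reachable states
  p0 = b.b.(a.a.0 + (0 + 0) | a.0) → --b--▸ p1
  p1 = b.(a.a.0 + (0 + 0) | a.0) → --b--▸ p2
  p2 = a.a.0 + (0 + 0) | a.0 → --a--▸ p3, --a--▸ p4
  p3 = (0 + 0) | 0 → ∅
  p4 = a.0 → --a--▸ p5
  p5 = 0 → ∅
LTS(Q): 6 reachable states
  q0 = b.b.(a.a.0 + (0 + 0 + 0) | a.0) → --b--▸ q1
  q1 = b.(a.a.0 + (0 + 0 + 0) | a.0) → --b--▸ q2
  q2 = a.a.0 + (0 + 0 + 0) | a.0 → --a--▸ q3, --a--▸ q4
  q3 = (0 + 0 + 0) | 0 → ∅
  q4 = a.0 → --a--▸ q5
  q5 = 0 → ∅
Partition-refinement fixed point:
  B0 = {p0, q0}
  B1 = {p1, q1}
  B2 = {p2, q2}
  B3 = {p3, p5, q3, q5}
  B4 = {p4, q4}
p0 ∈ B0, q0 ∈ B0 → same block

P ~ Q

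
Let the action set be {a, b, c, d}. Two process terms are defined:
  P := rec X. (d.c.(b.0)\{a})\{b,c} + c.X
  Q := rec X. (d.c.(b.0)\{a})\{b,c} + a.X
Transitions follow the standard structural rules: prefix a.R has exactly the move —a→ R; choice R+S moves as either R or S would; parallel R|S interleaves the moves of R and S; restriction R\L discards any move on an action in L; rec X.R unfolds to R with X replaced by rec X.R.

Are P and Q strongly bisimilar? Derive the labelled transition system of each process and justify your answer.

P ≁ Q

Reachable graph of P (2 states):
  m0 = rec X. (d.c.(b.0)\{a})\{b,c} + c.X | ··c··> m0, ··d··> m1
  m1 = (c.(b.0)\{a})\{b,c} | (no moves)
Reachable graph of Q (2 states):
  n0 = rec X. (d.c.(b.0)\{a})\{b,c} + a.X | ··a··> n0, ··d··> n1
  n1 = (c.(b.0)\{a})\{b,c} | (no moves)
Bisimilarity quotient blocks:
  B0 = {m0}
  B1 = {m1, n1}
  B2 = {n0}
m0 ∈ B0, n0 ∈ B2 → different blocks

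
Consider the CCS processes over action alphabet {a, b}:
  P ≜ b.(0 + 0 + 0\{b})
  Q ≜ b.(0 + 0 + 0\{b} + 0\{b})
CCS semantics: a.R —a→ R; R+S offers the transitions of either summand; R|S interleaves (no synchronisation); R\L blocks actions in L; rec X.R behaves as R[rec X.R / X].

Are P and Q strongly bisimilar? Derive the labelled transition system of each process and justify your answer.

P's transition system — 2 states:
  m0 = b.(0 + 0 + 0\{b}) :: ··b··> m1
  m1 = 0 + 0 + 0\{b} :: ·
Q's transition system — 2 states:
  n0 = b.(0 + 0 + 0\{b} + 0\{b}) :: ··b··> n1
  n1 = 0 + 0 + 0\{b} + 0\{b} :: ·
Partition-refinement fixed point:
  B0 = {m0, n0}
  B1 = {m1, n1}
m0 ∈ B0, n0 ∈ B0 → same block

P ~ Q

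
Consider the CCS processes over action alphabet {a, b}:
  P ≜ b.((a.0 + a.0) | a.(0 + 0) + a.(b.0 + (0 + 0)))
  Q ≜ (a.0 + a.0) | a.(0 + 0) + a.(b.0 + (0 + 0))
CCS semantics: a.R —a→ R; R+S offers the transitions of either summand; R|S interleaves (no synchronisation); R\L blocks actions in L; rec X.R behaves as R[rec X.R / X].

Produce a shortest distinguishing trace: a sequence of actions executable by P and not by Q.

Reachable graph of P (7 states):
  u0 = b.((a.0 + a.0) | a.(0 + 0) + a.(b.0 + (0 + 0))) has moves --b--▸ u1
  u1 = (a.0 + a.0) | a.(0 + 0) + a.(b.0 + (0 + 0)) has moves --a--▸ u2, --a--▸ u3, --a--▸ u4
  u2 = (a.0 + a.0) | (0 + 0) has moves --a--▸ u5
  u3 = 0 | a.(0 + 0) has moves --a--▸ u5
  u4 = b.0 + (0 + 0) has moves --b--▸ u6
  u5 = 0 | (0 + 0) has moves (no moves)
  u6 = 0 has moves (no moves)
Reachable graph of Q (6 states):
  v0 = (a.0 + a.0) | a.(0 + 0) + a.(b.0 + (0 + 0)) has moves --a--▸ v1, --a--▸ v2, --a--▸ v3
  v1 = (a.0 + a.0) | (0 + 0) has moves --a--▸ v4
  v2 = 0 | a.(0 + 0) has moves --a--▸ v4
  v3 = b.0 + (0 + 0) has moves --b--▸ v5
  v4 = 0 | (0 + 0) has moves (no moves)
  v5 = 0 has moves (no moves)
Trace ⟨b⟩ through P, begin at {u0}:
  after b @ step 1: {u1}
  P completes σ.
Trace ⟨b⟩ through Q, begin at {v0}:
  after b @ step 1: ∅  — Q cannot continue

b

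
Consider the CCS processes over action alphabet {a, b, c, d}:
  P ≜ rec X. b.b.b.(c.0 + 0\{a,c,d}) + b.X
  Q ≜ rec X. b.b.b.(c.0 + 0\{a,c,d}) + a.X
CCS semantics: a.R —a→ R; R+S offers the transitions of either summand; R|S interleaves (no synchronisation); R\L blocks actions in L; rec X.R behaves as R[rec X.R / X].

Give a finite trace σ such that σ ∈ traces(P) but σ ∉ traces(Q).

Reachable graph of P (5 states):
  p0 = rec X. b.b.b.(c.0 + 0\{a,c,d}) + b.X has moves =b=> p0, =b=> p1
  p1 = b.b.(c.0 + 0\{a,c,d}) has moves =b=> p2
  p2 = b.(c.0 + 0\{a,c,d}) has moves =b=> p3
  p3 = c.0 + 0\{a,c,d} has moves =c=> p4
  p4 = 0 has moves ∅
Reachable graph of Q (5 states):
  q0 = rec X. b.b.b.(c.0 + 0\{a,c,d}) + a.X has moves =a=> q0, =b=> q1
  q1 = b.b.(c.0 + 0\{a,c,d}) has moves =b=> q2
  q2 = b.(c.0 + 0\{a,c,d}) has moves =b=> q3
  q3 = c.0 + 0\{a,c,d} has moves =c=> q4
  q4 = 0 has moves ∅
Executing bbbb from P (initial set {p0}):
  [1] b ⇒ {p0, p1}
  [2] b ⇒ {p0, p1, p2}
  [3] b ⇒ {p0, p1, p2, p3}
  [4] b ⇒ {p0, p1, p2, p3}
  ✓ P
Executing bbbb from Q (initial set {q0}):
  [1] b ⇒ {q1}
  [2] b ⇒ {q2}
  [3] b ⇒ {q3}
  [4] b ⇒ ∅ (Q stuck)

bbbb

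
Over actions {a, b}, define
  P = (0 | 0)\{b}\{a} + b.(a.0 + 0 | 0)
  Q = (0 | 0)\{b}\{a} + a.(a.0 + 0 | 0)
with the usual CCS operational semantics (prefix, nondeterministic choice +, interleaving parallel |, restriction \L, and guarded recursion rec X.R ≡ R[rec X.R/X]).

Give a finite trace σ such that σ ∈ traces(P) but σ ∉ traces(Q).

P's transition system — 3 states:
  m0 = (0 | 0)\{b}\{a} + b.(a.0 + 0 | 0) has moves —b→ m1
  m1 = a.0 + 0 | 0 has moves —a→ m2
  m2 = 0 has moves ∅
Q's transition system — 3 states:
  n0 = (0 | 0)\{b}\{a} + a.(a.0 + 0 | 0) has moves —a→ n1
  n1 = a.0 + 0 | 0 has moves —a→ n2
  n2 = 0 has moves ∅
Run σ = ⟨b⟩ on P: start {m0}
  [1] b ⇒ {m1}
  ✓ P
Run σ = ⟨b⟩ on Q: start {n0}
  [1] b ⇒ ∅  — Q cannot continue

b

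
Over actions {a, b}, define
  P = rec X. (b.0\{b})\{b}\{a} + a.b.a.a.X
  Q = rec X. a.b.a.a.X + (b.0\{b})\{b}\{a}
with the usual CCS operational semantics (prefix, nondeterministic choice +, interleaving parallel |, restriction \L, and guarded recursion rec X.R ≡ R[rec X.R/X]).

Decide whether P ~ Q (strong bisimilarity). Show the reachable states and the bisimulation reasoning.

LTS(P): 4 reachable states
  u0 = rec X. (b.0\{b})\{b}\{a} + a.b.a.a.X :: -a-> u1
  u1 = b.a.a.(rec X. (b.0\{b})\{b}\{a} + a.b.a.a.X) :: -b-> u2
  u2 = a.a.(rec X. (b.0\{b})\{b}\{a} + a.b.a.a.X) :: -a-> u3
  u3 = a.(rec X. (b.0\{b})\{b}\{a} + a.b.a.a.X) :: -a-> u0
LTS(Q): 4 reachable states
  v0 = rec X. a.b.a.a.X + (b.0\{b})\{b}\{a} :: -a-> v1
  v1 = b.a.a.(rec X. a.b.a.a.X + (b.0\{b})\{b}\{a}) :: -b-> v2
  v2 = a.a.(rec X. a.b.a.a.X + (b.0\{b})\{b}\{a}) :: -a-> v3
  v3 = a.(rec X. a.b.a.a.X + (b.0\{b})\{b}\{a}) :: -a-> v0
Partition-refinement fixed point:
  B0 = {u0, v0}
  B1 = {u1, v1}
  B2 = {u2, v2}
  B3 = {u3, v3}
u0 ∈ B0, v0 ∈ B0 → same block

YES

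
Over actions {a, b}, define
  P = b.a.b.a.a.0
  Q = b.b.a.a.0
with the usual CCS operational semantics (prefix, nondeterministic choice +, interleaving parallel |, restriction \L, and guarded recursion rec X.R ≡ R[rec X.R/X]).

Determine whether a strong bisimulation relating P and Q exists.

P's transition system — 6 states:
  p0 = b.a.b.a.a.0 ⊢ =b=> p1
  p1 = a.b.a.a.0 ⊢ =a=> p2
  p2 = b.a.a.0 ⊢ =b=> p3
  p3 = a.a.0 ⊢ =a=> p4
  p4 = a.0 ⊢ =a=> p5
  p5 = 0 ⊢ stopped
Q's transition system — 5 states:
  q0 = b.b.a.a.0 ⊢ =b=> q1
  q1 = b.a.a.0 ⊢ =b=> q2
  q2 = a.a.0 ⊢ =a=> q3
  q3 = a.0 ⊢ =a=> q4
  q4 = 0 ⊢ stopped
Bisimilarity quotient blocks:
  B0 = {p0}
  B1 = {p1}
  B2 = {p2, q1}
  B3 = {p3, q2}
  B4 = {p4, q3}
  B5 = {p5, q4}
  B6 = {q0}
p0 ∈ B0, q0 ∈ B6 → different blocks

NO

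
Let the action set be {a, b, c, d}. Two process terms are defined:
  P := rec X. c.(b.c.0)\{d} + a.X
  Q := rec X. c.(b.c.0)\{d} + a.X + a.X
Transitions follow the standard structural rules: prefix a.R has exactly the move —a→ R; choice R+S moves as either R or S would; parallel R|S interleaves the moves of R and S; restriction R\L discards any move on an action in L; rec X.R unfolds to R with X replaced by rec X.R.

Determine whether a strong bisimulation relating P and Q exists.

YES

P's transition system — 4 states:
  u0 = rec X. c.(b.c.0)\{d} + a.X ⊢ -a-> u0, -c-> u1
  u1 = (b.c.0)\{d} ⊢ -b-> u2
  u2 = (c.0)\{d} ⊢ -c-> u3
  u3 = 0\{d} ⊢ ·
Q's transition system — 4 states:
  v0 = rec X. c.(b.c.0)\{d} + a.X + a.X ⊢ -a-> v0, -c-> v1
  v1 = (b.c.0)\{d} ⊢ -b-> v2
  v2 = (c.0)\{d} ⊢ -c-> v3
  v3 = 0\{d} ⊢ ·
Coarsest stable partition (strong bisimilarity classes):
  B0 = {u0, v0}
  B1 = {u1, v1}
  B2 = {u2, v2}
  B3 = {u3, v3}
u0 ∈ B0, v0 ∈ B0 → same block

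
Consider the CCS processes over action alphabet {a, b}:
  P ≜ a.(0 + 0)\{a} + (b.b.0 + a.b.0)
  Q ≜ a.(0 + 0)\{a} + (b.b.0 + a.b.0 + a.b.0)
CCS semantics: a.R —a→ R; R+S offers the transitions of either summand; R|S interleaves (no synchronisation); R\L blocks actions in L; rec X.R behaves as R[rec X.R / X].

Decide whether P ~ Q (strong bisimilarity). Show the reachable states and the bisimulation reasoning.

P ~ Q

Reachable graph of P (4 states):
  p0 = a.(0 + 0)\{a} + (b.b.0 + a.b.0) :: =a=> p1, =a=> p2, =b=> p2
  p1 = (0 + 0)\{a} :: ∅
  p2 = b.0 :: =b=> p3
  p3 = 0 :: ∅
Reachable graph of Q (4 states):
  q0 = a.(0 + 0)\{a} + (b.b.0 + a.b.0 + a.b.0) :: =a=> q1, =a=> q2, =b=> q2
  q1 = (0 + 0)\{a} :: ∅
  q2 = b.0 :: =b=> q3
  q3 = 0 :: ∅
Bisimilarity quotient blocks:
  B0 = {p0, q0}
  B1 = {p2, q2}
  B2 = {p1, p3, q1, q3}
p0 ∈ B0, q0 ∈ B0 → same block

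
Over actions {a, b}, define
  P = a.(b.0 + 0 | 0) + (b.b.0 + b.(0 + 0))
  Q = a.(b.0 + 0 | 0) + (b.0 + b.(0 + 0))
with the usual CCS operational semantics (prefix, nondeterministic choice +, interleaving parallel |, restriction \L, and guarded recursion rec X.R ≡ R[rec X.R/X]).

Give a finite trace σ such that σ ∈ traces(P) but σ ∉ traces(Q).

P's transition system — 5 states:
  u0 = a.(b.0 + 0 | 0) + (b.b.0 + b.(0 + 0)) :: --a--▸ u1, --b--▸ u2, --b--▸ u3
  u1 = b.0 + 0 | 0 :: --b--▸ u4
  u2 = 0 + 0 :: ∅
  u3 = b.0 :: --b--▸ u4
  u4 = 0 :: ∅
Q's transition system — 4 states:
  v0 = a.(b.0 + 0 | 0) + (b.0 + b.(0 + 0)) :: --a--▸ v1, --b--▸ v2, --b--▸ v3
  v1 = b.0 + 0 | 0 :: --b--▸ v2
  v2 = 0 :: ∅
  v3 = 0 + 0 :: ∅
Executing bb from P (initial set {u0}):
  [1] b ⇒ {u2, u3}
  [2] b ⇒ {u4}
  P completes σ.
Executing bb from Q (initial set {v0}):
  [1] b ⇒ {v2, v3}
  [2] b ⇒ no successor for Q

bb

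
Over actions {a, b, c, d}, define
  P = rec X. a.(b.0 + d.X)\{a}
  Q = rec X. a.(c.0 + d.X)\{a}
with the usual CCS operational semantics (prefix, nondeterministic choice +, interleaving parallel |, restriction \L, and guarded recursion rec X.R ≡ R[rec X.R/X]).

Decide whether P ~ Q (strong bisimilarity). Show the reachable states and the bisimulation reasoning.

not bisimilar

LTS(P): 4 reachable states
  p0 = rec X. a.(b.0 + d.X)\{a} :: -a-> p1
  p1 = (b.0 + d.(rec X. a.(b.0 + d.X)\{a}))\{a} :: -b-> p2, -d-> p3
  p2 = 0\{a} :: deadlocked
  p3 = (rec X. a.(b.0 + d.X)\{a})\{a} :: deadlocked
LTS(Q): 4 reachable states
  q0 = rec X. a.(c.0 + d.X)\{a} :: -a-> q1
  q1 = (c.0 + d.(rec X. a.(c.0 + d.X)\{a}))\{a} :: -c-> q2, -d-> q3
  q2 = 0\{a} :: deadlocked
  q3 = (rec X. a.(c.0 + d.X)\{a})\{a} :: deadlocked
Coarsest stable partition (strong bisimilarity classes):
  B0 = {p0}
  B1 = {p1}
  B2 = {p2, p3, q2, q3}
  B3 = {q0}
  B4 = {q1}
p0 ∈ B0, q0 ∈ B3 → different blocks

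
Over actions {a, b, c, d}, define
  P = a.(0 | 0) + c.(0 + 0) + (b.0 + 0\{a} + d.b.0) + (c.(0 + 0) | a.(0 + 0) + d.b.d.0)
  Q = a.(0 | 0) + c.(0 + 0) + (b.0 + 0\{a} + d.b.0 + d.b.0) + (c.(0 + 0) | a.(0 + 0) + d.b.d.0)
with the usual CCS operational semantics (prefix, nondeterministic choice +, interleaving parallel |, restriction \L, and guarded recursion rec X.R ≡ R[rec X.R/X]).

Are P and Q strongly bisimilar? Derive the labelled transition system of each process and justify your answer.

YES

Reachable graph of P (10 states):
  p0 = a.(0 | 0) + c.(0 + 0) + (b.0 + 0\{a} + d.b.0) + (c.(0 + 0) | a.(0 + 0) + d.b.d.0) ⊢ —a→ p1, —a→ p2, —b→ p3, —c→ p4, —c→ p5, —d→ p6, —d→ p7
  p1 = 0 | 0 ⊢ (no moves)
  p2 = c.(0 + 0) | (0 + 0) ⊢ —c→ p8
  p3 = 0 ⊢ (no moves)
  p4 = (0 + 0) | a.(0 + 0) ⊢ —a→ p8
  p5 = 0 + 0 ⊢ (no moves)
  p6 = b.0 ⊢ —b→ p3
  p7 = b.d.0 ⊢ —b→ p9
  p8 = (0 + 0) | (0 + 0) ⊢ (no moves)
  p9 = d.0 ⊢ —d→ p3
Reachable graph of Q (10 states):
  q0 = a.(0 | 0) + c.(0 + 0) + (b.0 + 0\{a} + d.b.0 + d.b.0) + (c.(0 + 0) | a.(0 + 0) + d.b.d.0) ⊢ —a→ q1, —a→ q2, —b→ q3, —c→ q4, —c→ q5, —d→ q6, —d→ q7
  q1 = 0 | 0 ⊢ (no moves)
  q2 = c.(0 + 0) | (0 + 0) ⊢ —c→ q8
  q3 = 0 ⊢ (no moves)
  q4 = (0 + 0) | a.(0 + 0) ⊢ —a→ q8
  q5 = 0 + 0 ⊢ (no moves)
  q6 = b.0 ⊢ —b→ q3
  q7 = b.d.0 ⊢ —b→ q9
  q8 = (0 + 0) | (0 + 0) ⊢ (no moves)
  q9 = d.0 ⊢ —d→ q3
Coarsest stable partition (strong bisimilarity classes):
  B0 = {p0, q0}
  B1 = {p2, q2}
  B2 = {p1, p3, p5, p8, q1, q3, q5, q8}
  B3 = {p7, q7}
  B4 = {p9, q9}
  B5 = {p6, q6}
  B6 = {p4, q4}
p0 ∈ B0, q0 ∈ B0 → same block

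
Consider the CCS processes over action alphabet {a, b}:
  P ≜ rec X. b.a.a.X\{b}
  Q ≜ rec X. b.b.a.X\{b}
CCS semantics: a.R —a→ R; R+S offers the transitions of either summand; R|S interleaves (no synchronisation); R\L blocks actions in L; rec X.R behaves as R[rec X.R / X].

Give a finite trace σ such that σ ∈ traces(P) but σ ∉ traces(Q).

ba

P's transition system — 4 states:
  s0 = rec X. b.a.a.X\{b} :: -b-> s1
  s1 = a.a.(rec X. b.a.a.X\{b})\{b} :: -a-> s2
  s2 = a.(rec X. b.a.a.X\{b})\{b} :: -a-> s3
  s3 = (rec X. b.a.a.X\{b})\{b} :: ∅
Q's transition system — 4 states:
  t0 = rec X. b.b.a.X\{b} :: -b-> t1
  t1 = b.a.(rec X. b.b.a.X\{b})\{b} :: -b-> t2
  t2 = a.(rec X. b.b.a.X\{b})\{b} :: -a-> t3
  t3 = (rec X. b.b.a.X\{b})\{b} :: ∅
Executing ba from P (initial set {s0}):
  step 1 (b): {s1}
  step 2 (a): {s2}
  P completes σ.
Executing ba from Q (initial set {t0}):
  step 1 (b): {t1}
  step 2 (a): no successor for Q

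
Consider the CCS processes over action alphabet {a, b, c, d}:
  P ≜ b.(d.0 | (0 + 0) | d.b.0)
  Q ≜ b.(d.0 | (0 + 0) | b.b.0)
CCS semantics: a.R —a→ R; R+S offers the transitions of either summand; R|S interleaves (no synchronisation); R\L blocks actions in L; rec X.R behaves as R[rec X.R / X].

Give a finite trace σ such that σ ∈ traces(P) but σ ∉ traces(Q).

Reachable graph of P (7 states):
  u0 = b.(d.0 | (0 + 0) | d.b.0) ⊢ =b=> u1
  u1 = d.0 | (0 + 0) | d.b.0 ⊢ =d=> u2, =d=> u3
  u2 = 0 | (0 + 0) | d.b.0 ⊢ =d=> u4
  u3 = d.0 | (0 + 0) | b.0 ⊢ =b=> u5, =d=> u4
  u4 = 0 | (0 + 0) | b.0 ⊢ =b=> u6
  u5 = d.0 | (0 + 0) | 0 ⊢ =d=> u6
  u6 = 0 | (0 + 0) | 0 ⊢ ∅
Reachable graph of Q (7 states):
  v0 = b.(d.0 | (0 + 0) | b.b.0) ⊢ =b=> v1
  v1 = d.0 | (0 + 0) | b.b.0 ⊢ =b=> v2, =d=> v3
  v2 = d.0 | (0 + 0) | b.0 ⊢ =b=> v4, =d=> v5
  v3 = 0 | (0 + 0) | b.b.0 ⊢ =b=> v5
  v4 = d.0 | (0 + 0) | 0 ⊢ =d=> v6
  v5 = 0 | (0 + 0) | b.0 ⊢ =b=> v6
  v6 = 0 | (0 + 0) | 0 ⊢ ∅
Run σ = ⟨bdd⟩ on P: start {u0}
  step 1 (b): {u1}
  step 2 (d): {u2, u3}
  step 3 (d): {u4}
  ✓ P
Run σ = ⟨bdd⟩ on Q: start {v0}
  step 1 (b): {v1}
  step 2 (d): {v3}
  step 3 (d): ∅ (Q stuck)

bdd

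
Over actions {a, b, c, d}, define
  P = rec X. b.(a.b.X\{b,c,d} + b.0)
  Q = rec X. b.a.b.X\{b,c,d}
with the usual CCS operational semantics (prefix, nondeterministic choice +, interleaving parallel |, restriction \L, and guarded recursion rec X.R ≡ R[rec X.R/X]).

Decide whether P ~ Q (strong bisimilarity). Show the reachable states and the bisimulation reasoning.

P ≁ Q

Reachable graph of P (5 states):
  m0 = rec X. b.(a.b.X\{b,c,d} + b.0) :: -b-> m1
  m1 = a.b.(rec X. b.(a.b.X\{b,c,d} + b.0))\{b,c,d} + b.0 :: -a-> m2, -b-> m3
  m2 = b.(rec X. b.(a.b.X\{b,c,d} + b.0))\{b,c,d} :: -b-> m4
  m3 = 0 :: deadlocked
  m4 = (rec X. b.(a.b.X\{b,c,d} + b.0))\{b,c,d} :: deadlocked
Reachable graph of Q (4 states):
  n0 = rec X. b.a.b.X\{b,c,d} :: -b-> n1
  n1 = a.b.(rec X. b.a.b.X\{b,c,d})\{b,c,d} :: -a-> n2
  n2 = b.(rec X. b.a.b.X\{b,c,d})\{b,c,d} :: -b-> n3
  n3 = (rec X. b.a.b.X\{b,c,d})\{b,c,d} :: deadlocked
Bisimilarity quotient blocks:
  B0 = {m0}
  B1 = {m1}
  B2 = {m2, n2}
  B3 = {m3, m4, n3}
  B4 = {n0}
  B5 = {n1}
m0 ∈ B0, n0 ∈ B4 → different blocks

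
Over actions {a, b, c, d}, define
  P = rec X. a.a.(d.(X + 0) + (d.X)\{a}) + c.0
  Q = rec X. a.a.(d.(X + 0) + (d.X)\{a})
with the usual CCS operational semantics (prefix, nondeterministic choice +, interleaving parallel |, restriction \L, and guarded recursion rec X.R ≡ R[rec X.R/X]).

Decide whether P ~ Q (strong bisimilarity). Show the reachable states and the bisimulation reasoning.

Reachable graph of P (7 states):
  p0 = rec X. a.a.(d.(X + 0) + (d.X)\{a}) + c.0 has moves ··a··> p1, ··c··> p2
  p1 = a.(d.((rec X. a.a.(d.(X + 0) + (d.X)\{a}) + c.0) + 0) + (d.(rec X. a.a.(d.(X + 0) + (d.X)\{a}) + c.0))\{a}) has moves ··a··> p3
  p2 = 0 has moves ·
  p3 = d.((rec X. a.a.(d.(X + 0) + (d.X)\{a}) + c.0) + 0) + (d.(rec X. a.a.(d.(X + 0) + (d.X)\{a}) + c.0))\{a} has moves ··d··> p4, ··d··> p5
  p4 = (rec X. a.a.(d.(X + 0) + (d.X)\{a}) + c.0) + 0 has moves ··a··> p1, ··c··> p2
  p5 = (rec X. a.a.(d.(X + 0) + (d.X)\{a}) + c.0)\{a} has moves ··c··> p6
  p6 = 0\{a} has moves ·
Reachable graph of Q (5 states):
  q0 = rec X. a.a.(d.(X + 0) + (d.X)\{a}) has moves ··a··> q1
  q1 = a.(d.((rec X. a.a.(d.(X + 0) + (d.X)\{a})) + 0) + (d.(rec X. a.a.(d.(X + 0) + (d.X)\{a})))\{a}) has moves ··a··> q2
  q2 = d.((rec X. a.a.(d.(X + 0) + (d.X)\{a})) + 0) + (d.(rec X. a.a.(d.(X + 0) + (d.X)\{a})))\{a} has moves ··d··> q3, ··d··> q4
  q3 = (rec X. a.a.(d.(X + 0) + (d.X)\{a})) + 0 has moves ··a··> q1
  q4 = (rec X. a.a.(d.(X + 0) + (d.X)\{a}))\{a} has moves ·
Partition-refinement fixed point:
  B0 = {p0, p4}
  B1 = {p1}
  B2 = {p3}
  B3 = {p5}
  B4 = {p2, p6, q4}
  B5 = {q0, q3}
  B6 = {q1}
  B7 = {q2}
p0 ∈ B0, q0 ∈ B5 → different blocks

NO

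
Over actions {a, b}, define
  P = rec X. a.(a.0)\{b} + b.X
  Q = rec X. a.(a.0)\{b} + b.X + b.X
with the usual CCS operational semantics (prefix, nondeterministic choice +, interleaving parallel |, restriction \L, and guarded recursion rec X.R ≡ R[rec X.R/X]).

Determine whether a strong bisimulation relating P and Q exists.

P ~ Q

P's transition system — 3 states:
  s0 = rec X. a.(a.0)\{b} + b.X | ··a··> s1, ··b··> s0
  s1 = (a.0)\{b} | ··a··> s2
  s2 = 0\{b} | ·
Q's transition system — 3 states:
  t0 = rec X. a.(a.0)\{b} + b.X + b.X | ··a··> t1, ··b··> t0
  t1 = (a.0)\{b} | ··a··> t2
  t2 = 0\{b} | ·
Partition-refinement fixed point:
  B0 = {s0, t0}
  B1 = {s1, t1}
  B2 = {s2, t2}
s0 ∈ B0, t0 ∈ B0 → same block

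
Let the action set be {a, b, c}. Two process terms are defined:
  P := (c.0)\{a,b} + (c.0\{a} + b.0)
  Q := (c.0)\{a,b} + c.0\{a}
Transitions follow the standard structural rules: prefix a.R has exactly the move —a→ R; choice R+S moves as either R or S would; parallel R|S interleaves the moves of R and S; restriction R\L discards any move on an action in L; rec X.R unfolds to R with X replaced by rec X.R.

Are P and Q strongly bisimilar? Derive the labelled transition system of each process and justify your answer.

P's transition system — 4 states:
  m0 = (c.0)\{a,b} + (c.0\{a} + b.0) → --b--▸ m1, --c--▸ m2, --c--▸ m3
  m1 = 0 → deadlocked
  m2 = 0\{a,b} → deadlocked
  m3 = 0\{a} → deadlocked
Q's transition system — 3 states:
  n0 = (c.0)\{a,b} + c.0\{a} → --c--▸ n1, --c--▸ n2
  n1 = 0\{a,b} → deadlocked
  n2 = 0\{a} → deadlocked
Bisimilarity quotient blocks:
  B0 = {m0}
  B1 = {m1, m2, m3, n1, n2}
  B2 = {n0}
m0 ∈ B0, n0 ∈ B2 → different blocks

P ≁ Q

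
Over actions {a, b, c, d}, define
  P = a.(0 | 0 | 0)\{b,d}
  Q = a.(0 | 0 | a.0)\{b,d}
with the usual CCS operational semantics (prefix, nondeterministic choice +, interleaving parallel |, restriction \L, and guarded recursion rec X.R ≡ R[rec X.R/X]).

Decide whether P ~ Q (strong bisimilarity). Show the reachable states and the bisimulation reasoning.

P ≁ Q

LTS(P): 2 reachable states
  u0 = a.(0 | 0 | 0)\{b,d} has moves ··a··> u1
  u1 = (0 | 0 | 0)\{b,d} has moves (no moves)
LTS(Q): 3 reachable states
  v0 = a.(0 | 0 | a.0)\{b,d} has moves ··a··> v1
  v1 = (0 | 0 | a.0)\{b,d} has moves ··a··> v2
  v2 = (0 | 0 | 0)\{b,d} has moves (no moves)
Bisimilarity quotient blocks:
  B0 = {u0, v1}
  B1 = {u1, v2}
  B2 = {v0}
u0 ∈ B0, v0 ∈ B2 → different blocks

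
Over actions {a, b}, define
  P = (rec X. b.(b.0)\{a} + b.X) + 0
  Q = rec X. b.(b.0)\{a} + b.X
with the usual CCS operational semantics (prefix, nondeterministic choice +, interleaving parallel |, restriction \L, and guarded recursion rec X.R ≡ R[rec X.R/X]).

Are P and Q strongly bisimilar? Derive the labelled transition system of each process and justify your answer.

bisimilar

Reachable graph of P (4 states):
  u0 = (rec X. b.(b.0)\{a} + b.X) + 0 ⊢ ··b··> u1, ··b··> u2
  u1 = (b.0)\{a} ⊢ ··b··> u3
  u2 = rec X. b.(b.0)\{a} + b.X ⊢ ··b··> u1, ··b··> u2
  u3 = 0\{a} ⊢ deadlocked
Reachable graph of Q (3 states):
  v0 = rec X. b.(b.0)\{a} + b.X ⊢ ··b··> v0, ··b··> v1
  v1 = (b.0)\{a} ⊢ ··b··> v2
  v2 = 0\{a} ⊢ deadlocked
Partition-refinement fixed point:
  B0 = {u0, u2, v0}
  B1 = {u1, v1}
  B2 = {u3, v2}
u0 ∈ B0, v0 ∈ B0 → same block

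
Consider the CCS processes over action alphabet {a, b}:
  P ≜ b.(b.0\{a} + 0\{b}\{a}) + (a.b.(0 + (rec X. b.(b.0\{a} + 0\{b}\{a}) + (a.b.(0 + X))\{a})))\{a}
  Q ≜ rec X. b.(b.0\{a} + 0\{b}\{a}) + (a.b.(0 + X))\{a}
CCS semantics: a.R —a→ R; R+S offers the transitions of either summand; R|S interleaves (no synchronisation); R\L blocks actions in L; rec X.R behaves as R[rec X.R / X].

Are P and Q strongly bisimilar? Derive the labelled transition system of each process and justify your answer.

P's transition system — 3 states:
  s0 = b.(b.0\{a} + 0\{b}\{a}) + (a.b.(0 + (rec X. b.(b.0\{a} + 0\{b}\{a}) + (a.b.(0 + X))\{a})))\{a} has moves =b=> s1
  s1 = b.0\{a} + 0\{b}\{a} has moves =b=> s2
  s2 = 0\{a} has moves ·
Q's transition system — 3 states:
  t0 = rec X. b.(b.0\{a} + 0\{b}\{a}) + (a.b.(0 + X))\{a} has moves =b=> t1
  t1 = b.0\{a} + 0\{b}\{a} has moves =b=> t2
  t2 = 0\{a} has moves ·
Partition-refinement fixed point:
  B0 = {s0, t0}
  B1 = {s1, t1}
  B2 = {s2, t2}
s0 ∈ B0, t0 ∈ B0 → same block

YES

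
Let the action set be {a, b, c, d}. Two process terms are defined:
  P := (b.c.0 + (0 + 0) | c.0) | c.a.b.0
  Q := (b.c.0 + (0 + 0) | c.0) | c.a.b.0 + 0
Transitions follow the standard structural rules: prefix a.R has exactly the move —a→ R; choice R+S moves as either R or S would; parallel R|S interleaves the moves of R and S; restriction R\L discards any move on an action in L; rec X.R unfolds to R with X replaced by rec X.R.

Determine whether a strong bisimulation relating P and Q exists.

YES

LTS(P): 16 reachable states
  p0 = (b.c.0 + (0 + 0) | c.0) | c.a.b.0 :: -b-> p1, -c-> p2, -c-> p3
  p1 = c.0 | c.a.b.0 :: -c-> p4, -c-> p5
  p2 = (0 + 0) | 0 | c.a.b.0 :: -c-> p6
  p3 = (b.c.0 + (0 + 0) | c.0) | a.b.0 :: -a-> p7, -b-> p5, -c-> p6
  p4 = 0 | c.a.b.0 :: -c-> p8
  p5 = c.0 | a.b.0 :: -a-> p9, -c-> p8
  p6 = (0 + 0) | 0 | a.b.0 :: -a-> p10
  p7 = (b.c.0 + (0 + 0) | c.0) | b.0 :: -b-> p11, -b-> p9, -c-> p10
  p8 = 0 | a.b.0 :: -a-> p12
  p9 = c.0 | b.0 :: -b-> p13, -c-> p12
  p10 = (0 + 0) | 0 | b.0 :: -b-> p14
  p11 = (b.c.0 + (0 + 0) | c.0) | 0 :: -b-> p13, -c-> p14
  p12 = 0 | b.0 :: -b-> p15
  p13 = c.0 | 0 :: -c-> p15
  p14 = (0 + 0) | 0 | 0 :: ·
  p15 = 0 | 0 :: ·
LTS(Q): 16 reachable states
  q0 = (b.c.0 + (0 + 0) | c.0) | c.a.b.0 + 0 :: -b-> q1, -c-> q2, -c-> q3
  q1 = c.0 | c.a.b.0 :: -c-> q4, -c-> q5
  q2 = (0 + 0) | 0 | c.a.b.0 :: -c-> q6
  q3 = (b.c.0 + (0 + 0) | c.0) | a.b.0 :: -a-> q7, -b-> q5, -c-> q6
  q4 = 0 | c.a.b.0 :: -c-> q8
  q5 = c.0 | a.b.0 :: -a-> q9, -c-> q8
  q6 = (0 + 0) | 0 | a.b.0 :: -a-> q10
  q7 = (b.c.0 + (0 + 0) | c.0) | b.0 :: -b-> q11, -b-> q9, -c-> q10
  q8 = 0 | a.b.0 :: -a-> q12
  q9 = c.0 | b.0 :: -b-> q13, -c-> q12
  q10 = (0 + 0) | 0 | b.0 :: -b-> q14
  q11 = (b.c.0 + (0 + 0) | c.0) | 0 :: -b-> q13, -c-> q14
  q12 = 0 | b.0 :: -b-> q15
  q13 = c.0 | 0 :: -c-> q15
  q14 = (0 + 0) | 0 | 0 :: ·
  q15 = 0 | 0 :: ·
Coarsest stable partition (strong bisimilarity classes):
  B0 = {p0, q0}
  B1 = {p2, p4, q2, q4}
  B2 = {p6, p8, q6, q8}
  B3 = {p10, p12, q10, q12}
  B4 = {p14, p15, q14, q15}
  B5 = {p3, q3}
  B6 = {p7, q7}
  B7 = {p11, q11}
  B8 = {p13, q13}
  B9 = {p9, q9}
  B10 = {p5, q5}
  B11 = {p1, q1}
p0 ∈ B0, q0 ∈ B0 → same block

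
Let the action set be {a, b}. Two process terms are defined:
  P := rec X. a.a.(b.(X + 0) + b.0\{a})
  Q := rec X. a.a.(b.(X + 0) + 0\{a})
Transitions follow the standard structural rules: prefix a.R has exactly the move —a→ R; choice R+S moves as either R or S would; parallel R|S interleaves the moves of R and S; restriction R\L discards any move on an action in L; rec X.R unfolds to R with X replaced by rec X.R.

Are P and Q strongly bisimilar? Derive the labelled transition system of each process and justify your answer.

LTS(P): 5 reachable states
  s0 = rec X. a.a.(b.(X + 0) + b.0\{a}) has moves ··a··> s1
  s1 = a.(b.((rec X. a.a.(b.(X + 0) + b.0\{a})) + 0) + b.0\{a}) has moves ··a··> s2
  s2 = b.((rec X. a.a.(b.(X + 0) + b.0\{a})) + 0) + b.0\{a} has moves ··b··> s3, ··b··> s4
  s3 = (rec X. a.a.(b.(X + 0) + b.0\{a})) + 0 has moves ··a··> s1
  s4 = 0\{a} has moves ∅
LTS(Q): 4 reachable states
  t0 = rec X. a.a.(b.(X + 0) + 0\{a}) has moves ··a··> t1
  t1 = a.(b.((rec X. a.a.(b.(X + 0) + 0\{a})) + 0) + 0\{a}) has moves ··a··> t2
  t2 = b.((rec X. a.a.(b.(X + 0) + 0\{a})) + 0) + 0\{a} has moves ··b··> t3
  t3 = (rec X. a.a.(b.(X + 0) + 0\{a})) + 0 has moves ··a··> t1
Bisimilarity quotient blocks:
  B0 = {s0, s3}
  B1 = {s1}
  B2 = {s2}
  B3 = {s4}
  B4 = {t0, t3}
  B5 = {t1}
  B6 = {t2}
s0 ∈ B0, t0 ∈ B4 → different blocks

NO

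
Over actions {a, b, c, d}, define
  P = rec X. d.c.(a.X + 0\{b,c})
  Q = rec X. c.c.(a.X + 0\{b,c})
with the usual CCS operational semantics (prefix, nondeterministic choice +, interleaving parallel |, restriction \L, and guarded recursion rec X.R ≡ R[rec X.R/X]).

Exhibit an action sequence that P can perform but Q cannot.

P's transition system — 3 states:
  m0 = rec X. d.c.(a.X + 0\{b,c}) :: -d-> m1
  m1 = c.(a.(rec X. d.c.(a.X + 0\{b,c})) + 0\{b,c}) :: -c-> m2
  m2 = a.(rec X. d.c.(a.X + 0\{b,c})) + 0\{b,c} :: -a-> m0
Q's transition system — 3 states:
  n0 = rec X. c.c.(a.X + 0\{b,c}) :: -c-> n1
  n1 = c.(a.(rec X. c.c.(a.X + 0\{b,c})) + 0\{b,c}) :: -c-> n2
  n2 = a.(rec X. c.c.(a.X + 0\{b,c})) + 0\{b,c} :: -a-> n0
Trace ⟨d⟩ through P, begin at {m0}:
  step 1 (d): {m1}
  — P admits the full trace.
Trace ⟨d⟩ through Q, begin at {n0}:
  step 1 (d): ∅ (Q stuck)

d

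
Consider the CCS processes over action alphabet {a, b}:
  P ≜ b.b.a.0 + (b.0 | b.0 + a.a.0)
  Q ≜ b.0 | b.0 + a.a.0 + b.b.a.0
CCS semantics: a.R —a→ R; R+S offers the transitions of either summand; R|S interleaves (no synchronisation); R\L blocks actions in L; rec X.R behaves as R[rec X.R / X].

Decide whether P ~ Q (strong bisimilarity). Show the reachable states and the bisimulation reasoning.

LTS(P): 7 reachable states
  p0 = b.b.a.0 + (b.0 | b.0 + a.a.0) has moves =a=> p1, =b=> p2, =b=> p3, =b=> p4
  p1 = a.0 has moves =a=> p5
  p2 = 0 | b.0 has moves =b=> p6
  p3 = b.0 | 0 has moves =b=> p6
  p4 = b.a.0 has moves =b=> p1
  p5 = 0 has moves stopped
  p6 = 0 | 0 has moves stopped
LTS(Q): 7 reachable states
  q0 = b.0 | b.0 + a.a.0 + b.b.a.0 has moves =a=> q1, =b=> q2, =b=> q3, =b=> q4
  q1 = a.0 has moves =a=> q5
  q2 = 0 | b.0 has moves =b=> q6
  q3 = b.0 | 0 has moves =b=> q6
  q4 = b.a.0 has moves =b=> q1
  q5 = 0 has moves stopped
  q6 = 0 | 0 has moves stopped
Coarsest stable partition (strong bisimilarity classes):
  B0 = {p0, q0}
  B1 = {p2, p3, q2, q3}
  B2 = {p5, p6, q5, q6}
  B3 = {p4, q4}
  B4 = {p1, q1}
p0 ∈ B0, q0 ∈ B0 → same block

YES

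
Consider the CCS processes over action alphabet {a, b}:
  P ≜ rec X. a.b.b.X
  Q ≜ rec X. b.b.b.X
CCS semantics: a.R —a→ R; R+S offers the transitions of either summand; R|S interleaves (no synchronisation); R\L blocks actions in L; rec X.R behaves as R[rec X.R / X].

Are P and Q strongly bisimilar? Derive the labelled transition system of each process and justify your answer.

LTS(P): 3 reachable states
  s0 = rec X. a.b.b.X has moves ··a··> s1
  s1 = b.b.(rec X. a.b.b.X) has moves ··b··> s2
  s2 = b.(rec X. a.b.b.X) has moves ··b··> s0
LTS(Q): 3 reachable states
  t0 = rec X. b.b.b.X has moves ··b··> t1
  t1 = b.b.(rec X. b.b.b.X) has moves ··b··> t2
  t2 = b.(rec X. b.b.b.X) has moves ··b··> t0
Coarsest stable partition (strong bisimilarity classes):
  B0 = {s0}
  B1 = {s1}
  B2 = {s2}
  B3 = {t0, t1, t2}
s0 ∈ B0, t0 ∈ B3 → different blocks

P ≁ Q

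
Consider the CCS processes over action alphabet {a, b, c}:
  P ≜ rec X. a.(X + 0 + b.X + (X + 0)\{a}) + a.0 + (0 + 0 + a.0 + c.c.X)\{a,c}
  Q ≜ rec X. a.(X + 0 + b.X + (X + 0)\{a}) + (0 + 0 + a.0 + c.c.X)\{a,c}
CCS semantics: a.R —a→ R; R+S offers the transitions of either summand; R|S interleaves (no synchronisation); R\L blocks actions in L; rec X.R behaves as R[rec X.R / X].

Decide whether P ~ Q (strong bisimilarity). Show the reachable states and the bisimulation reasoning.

LTS(P): 3 reachable states
  s0 = rec X. a.(X + 0 + b.X + (X + 0)\{a}) + a.0 + (0 + 0 + a.0 + c.c.X)\{a,c} has moves ··a··> s1, ··a··> s2
  s1 = (rec X. a.(X + 0 + b.X + (X + 0)\{a}) + a.0 + (0 + 0 + a.0 + c.c.X)\{a,c}) + 0 + b.(rec X. a.(X + 0 + b.X + (X + 0)\{a}) + a.0 + (0 + 0 + a.0 + c.c.X)\{a,c}) + ((rec X. a.(X + 0 + b.X + (X + 0)\{a}) + a.0 + (0 + 0 + a.0 + c.c.X)\{a,c}) + 0)\{a} has moves ··a··> s1, ··a··> s2, ··b··> s0
  s2 = 0 has moves ·
LTS(Q): 2 reachable states
  t0 = rec X. a.(X + 0 + b.X + (X + 0)\{a}) + (0 + 0 + a.0 + c.c.X)\{a,c} has moves ··a··> t1
  t1 = (rec X. a.(X + 0 + b.X + (X + 0)\{a}) + (0 + 0 + a.0 + c.c.X)\{a,c}) + 0 + b.(rec X. a.(X + 0 + b.X + (X + 0)\{a}) + (0 + 0 + a.0 + c.c.X)\{a,c}) + ((rec X. a.(X + 0 + b.X + (X + 0)\{a}) + (0 + 0 + a.0 + c.c.X)\{a,c}) + 0)\{a} has moves ··a··> t1, ··b··> t0
Partition-refinement fixed point:
  B0 = {s0}
  B1 = {s1}
  B2 = {s2}
  B3 = {t0}
  B4 = {t1}
s0 ∈ B0, t0 ∈ B3 → different blocks

not bisimilar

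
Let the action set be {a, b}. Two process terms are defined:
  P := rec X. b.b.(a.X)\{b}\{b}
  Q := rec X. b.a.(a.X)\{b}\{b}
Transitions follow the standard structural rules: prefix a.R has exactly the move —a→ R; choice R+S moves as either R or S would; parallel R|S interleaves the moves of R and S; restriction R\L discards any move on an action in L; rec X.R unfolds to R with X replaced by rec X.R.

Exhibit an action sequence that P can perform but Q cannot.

bb

LTS(P): 4 reachable states
  m0 = rec X. b.b.(a.X)\{b}\{b} has moves -b-> m1
  m1 = b.(a.(rec X. b.b.(a.X)\{b}\{b}))\{b}\{b} has moves -b-> m2
  m2 = (a.(rec X. b.b.(a.X)\{b}\{b}))\{b}\{b} has moves -a-> m3
  m3 = (rec X. b.b.(a.X)\{b}\{b})\{b}\{b} has moves ∅
LTS(Q): 4 reachable states
  n0 = rec X. b.a.(a.X)\{b}\{b} has moves -b-> n1
  n1 = a.(a.(rec X. b.a.(a.X)\{b}\{b}))\{b}\{b} has moves -a-> n2
  n2 = (a.(rec X. b.a.(a.X)\{b}\{b}))\{b}\{b} has moves -a-> n3
  n3 = (rec X. b.a.(a.X)\{b}\{b})\{b}\{b} has moves ∅
Executing bb from P (initial set {m0}):
  [1] b ⇒ {m1}
  [2] b ⇒ {m2}
  — P admits the full trace.
Executing bb from Q (initial set {n0}):
  [1] b ⇒ {n1}
  [2] b ⇒ ∅ (Q stuck)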